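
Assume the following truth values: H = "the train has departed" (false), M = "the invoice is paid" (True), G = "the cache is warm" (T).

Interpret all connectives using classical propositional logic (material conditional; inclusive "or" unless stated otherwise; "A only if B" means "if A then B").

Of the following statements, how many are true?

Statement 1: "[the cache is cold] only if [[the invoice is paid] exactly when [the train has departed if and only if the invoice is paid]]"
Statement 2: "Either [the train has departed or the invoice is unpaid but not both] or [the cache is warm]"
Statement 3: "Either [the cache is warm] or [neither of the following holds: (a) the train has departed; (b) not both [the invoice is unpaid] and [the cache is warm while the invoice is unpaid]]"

3

Statement 1: Parsed as not G -> (M iff (H iff M))

not G = not True = False
H iff M = False iff True = False
M iff (H iff M) = True iff False = False
not G -> (M iff (H iff M)) = False -> False = True
Thus Statement 1 is true.

Statement 2: In symbols: (H xor not M) or G

not M = not True = False
H xor not M = False xor False = False
(H xor not M) or G = False or True = True
Hence Statement 2 is true.

Statement 3: Formalization: G or (H nor (not M nand (G and not M)))

not M = not True = False
not M = not True = False
G and not M = True and False = False
not M nand (G and not M) = False nand False = True
H nor (not M nand (G and not M)) = False nor True = False
G or (H nor (not M nand (G and not M))) = True or False = True
So Statement 3 is true.

Count: 3.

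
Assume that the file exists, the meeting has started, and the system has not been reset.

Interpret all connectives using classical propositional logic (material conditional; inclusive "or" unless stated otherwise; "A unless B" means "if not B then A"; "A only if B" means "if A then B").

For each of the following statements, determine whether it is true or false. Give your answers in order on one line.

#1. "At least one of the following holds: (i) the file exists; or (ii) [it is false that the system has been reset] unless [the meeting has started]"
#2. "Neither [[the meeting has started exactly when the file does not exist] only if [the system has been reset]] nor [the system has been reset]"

#1 T; #2 F

Let P = "the file exists" (True), R = "the system has been reset" (False), Q = "the meeting has started" (True).

#1: Formalization: P or (not R or Q)

not R = not False = True
not R or Q = True or True = True
P or (not R or Q) = True or True = True
Hence #1 is true.

#2: Parsed as ((Q iff not P) -> R) nor R

not P = not True = False
Q iff not P = True iff False = False
(Q iff not P) -> R = False -> False = True
((Q iff not P) -> R) nor R = True nor False = False
So #2 is false.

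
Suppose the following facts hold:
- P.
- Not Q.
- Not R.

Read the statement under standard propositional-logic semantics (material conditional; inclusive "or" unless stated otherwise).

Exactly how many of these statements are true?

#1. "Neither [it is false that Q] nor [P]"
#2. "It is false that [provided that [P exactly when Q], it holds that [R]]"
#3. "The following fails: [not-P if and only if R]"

0

#1: This is ~Q nor P.

~Q = ~F = T
~Q nor P = T nor T = F
So #1 is false.

#2: Parsed as ~((P <-> Q) -> R)

P <-> Q = T <-> F = F
(P <-> Q) -> R = F -> F = T
~((P <-> Q) -> R) = ~T = F
So #2 is false.

#3: Parsed as ~(~P <-> R)

~P = ~T = F
~P <-> R = F <-> F = T
~(~P <-> R) = ~T = F
Thus #3 is false.

True statements: 0 (none).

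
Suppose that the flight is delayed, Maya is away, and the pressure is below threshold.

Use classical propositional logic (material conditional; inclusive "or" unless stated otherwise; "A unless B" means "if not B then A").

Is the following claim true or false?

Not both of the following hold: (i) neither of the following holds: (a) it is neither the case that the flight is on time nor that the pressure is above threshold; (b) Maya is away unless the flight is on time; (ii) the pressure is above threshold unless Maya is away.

Let M = "the flight is delayed" (T), P = "the pressure is above threshold" (F), D = "Maya is at home" (F).
Formalization: ((¬M ↓ P) ↓ (¬D ∨ ¬M)) ↑ (P ∨ ¬D)

¬M = ¬T = F
¬M ↓ P = F ↓ F = T
¬D = ¬F = T
¬M = ¬T = F
¬D ∨ ¬M = T ∨ F = T
(¬M ↓ P) ↓ (¬D ∨ ¬M) = T ↓ T = F
¬D = ¬F = T
P ∨ ¬D = F ∨ T = T
((¬M ↓ P) ↓ (¬D ∨ ¬M)) ↑ (P ∨ ¬D) = F ↑ T = T

true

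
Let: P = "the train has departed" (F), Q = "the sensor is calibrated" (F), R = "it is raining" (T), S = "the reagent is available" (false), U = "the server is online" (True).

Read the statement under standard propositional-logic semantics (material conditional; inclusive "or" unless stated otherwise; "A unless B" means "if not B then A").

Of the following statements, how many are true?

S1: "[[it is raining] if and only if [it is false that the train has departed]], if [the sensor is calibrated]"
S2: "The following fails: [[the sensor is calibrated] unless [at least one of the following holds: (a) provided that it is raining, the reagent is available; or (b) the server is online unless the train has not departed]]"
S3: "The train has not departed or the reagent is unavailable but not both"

S1: This is Q -> (R iff not P).

not P = not False = True
R iff not P = True iff True = True
Q -> (R iff not P) = False -> True = True
So S1 is true.

S2: Parsed as not (Q or ((R -> S) or (U or not P)))

R -> S = True -> False = False
not P = not False = True
U or not P = True or True = True
(R -> S) or (U or not P) = False or True = True
Q or ((R -> S) or (U or not P)) = False or True = True
not (Q or ((R -> S) or (U or not P))) = not True = False
So S2 is false.

S3: Parsed as not P xor not S

not P = not False = True
not S = not False = True
not P xor not S = True xor True = False
Thus S3 is false.

Count: 1.

1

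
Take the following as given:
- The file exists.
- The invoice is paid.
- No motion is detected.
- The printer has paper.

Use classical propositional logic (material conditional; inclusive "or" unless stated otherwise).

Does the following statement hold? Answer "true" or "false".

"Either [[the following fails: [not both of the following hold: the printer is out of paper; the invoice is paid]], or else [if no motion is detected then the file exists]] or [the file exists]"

True.

Let U = "the printer has paper" (T), N = "the invoice is paid" (T), M = "motion is detected" (F), D = "the file exists" (T).
Parsed as (~(~U nand N) | (~M -> D)) | D

~U = ~T = F
~U nand N = F nand T = T
~(~U nand N) = ~T = F
~M = ~F = T
~M -> D = T -> T = T
~(~U nand N) | (~M -> D) = F | T = T
(~(~U nand N) | (~M -> D)) | D = T | T = T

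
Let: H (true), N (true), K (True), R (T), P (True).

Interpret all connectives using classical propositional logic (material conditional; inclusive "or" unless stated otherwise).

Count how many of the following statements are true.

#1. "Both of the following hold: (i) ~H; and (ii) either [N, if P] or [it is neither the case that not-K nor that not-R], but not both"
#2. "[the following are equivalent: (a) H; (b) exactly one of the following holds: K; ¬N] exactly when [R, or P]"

1

#1: This is not H and ((P -> N) xor (not K nor not R)).

not H = not True = False
P -> N = True -> True = True
not K = not True = False
not R = not True = False
not K nor not R = False nor False = True
(P -> N) xor (not K nor not R) = True xor True = False
not H and ((P -> N) xor (not K nor not R)) = False and False = False
So #1 is false.

#2: Parsed as (H iff (K xor not N)) iff (R or P)

not N = not True = False
K xor not N = True xor False = True
H iff (K xor not N) = True iff True = True
R or P = True or True = True
(H iff (K xor not N)) iff (R or P) = True iff True = True
Thus #2 is true.

1 of the 2 statements is true.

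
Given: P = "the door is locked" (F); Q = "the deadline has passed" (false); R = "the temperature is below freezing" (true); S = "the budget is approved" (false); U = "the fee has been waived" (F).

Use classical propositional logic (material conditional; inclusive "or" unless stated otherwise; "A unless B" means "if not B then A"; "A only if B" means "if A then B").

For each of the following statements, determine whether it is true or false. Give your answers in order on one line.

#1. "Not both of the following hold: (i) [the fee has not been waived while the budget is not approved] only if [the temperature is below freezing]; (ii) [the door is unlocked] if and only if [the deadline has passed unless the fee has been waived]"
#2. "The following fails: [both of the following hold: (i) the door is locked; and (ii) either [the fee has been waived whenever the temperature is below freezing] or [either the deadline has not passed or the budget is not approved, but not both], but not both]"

#1: In symbols: ((¬U ∧ ¬S) → R) ↑ (¬P ↔ (Q ∨ U))

¬U = ¬F = T
¬S = ¬F = T
¬U ∧ ¬S = T ∧ T = T
(¬U ∧ ¬S) → R = T → T = T
¬P = ¬F = T
Q ∨ U = F ∨ F = F
¬P ↔ (Q ∨ U) = T ↔ F = F
((¬U ∧ ¬S) → R) ↑ (¬P ↔ (Q ∨ U)) = T ↑ F = T
Thus #1 is true.

#2: Formalization: ¬(P ∧ ((R → U) ⊕ (¬Q ⊕ ¬S)))

R → U = T → F = F
¬Q = ¬F = T
¬S = ¬F = T
¬Q ⊕ ¬S = T ⊕ T = F
(R → U) ⊕ (¬Q ⊕ ¬S) = F ⊕ F = F
P ∧ ((R → U) ⊕ (¬Q ⊕ ¬S)) = F ∧ F = F
¬(P ∧ ((R → U) ⊕ (¬Q ⊕ ¬S))) = ¬F = T
Hence #2 is true.

#1 True, #2 True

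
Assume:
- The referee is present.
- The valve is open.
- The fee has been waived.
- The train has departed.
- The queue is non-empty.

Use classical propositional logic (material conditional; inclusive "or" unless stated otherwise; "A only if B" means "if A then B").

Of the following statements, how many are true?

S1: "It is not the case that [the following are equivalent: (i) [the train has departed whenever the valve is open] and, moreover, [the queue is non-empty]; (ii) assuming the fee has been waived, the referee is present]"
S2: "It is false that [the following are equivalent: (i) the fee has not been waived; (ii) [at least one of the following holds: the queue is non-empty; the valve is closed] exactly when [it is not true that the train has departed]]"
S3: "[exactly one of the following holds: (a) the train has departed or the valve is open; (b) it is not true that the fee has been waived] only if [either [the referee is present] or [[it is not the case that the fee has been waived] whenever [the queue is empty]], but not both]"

0

Let L = "the valve is open" (T), V = "the train has departed" (T), R = "the queue is empty" (F), U = "the fee has been waived" (T), P = "the referee is present" (T).

S1: Formalization: ¬(((L → V) ∧ ¬R) ↔ (U → P))

L → V = T → T = T
¬R = ¬F = T
(L → V) ∧ ¬R = T ∧ T = T
U → P = T → T = T
((L → V) ∧ ¬R) ↔ (U → P) = T ↔ T = T
¬(((L → V) ∧ ¬R) ↔ (U → P)) = ¬T = F
Hence S1 is false.

S2: Formalization: ¬(¬U ↔ ((¬R ∨ ¬L) ↔ ¬V))

¬U = ¬T = F
¬R = ¬F = T
¬L = ¬T = F
¬R ∨ ¬L = T ∨ F = T
¬V = ¬T = F
(¬R ∨ ¬L) ↔ ¬V = T ↔ F = F
¬U ↔ ((¬R ∨ ¬L) ↔ ¬V) = F ↔ F = T
¬(¬U ↔ ((¬R ∨ ¬L) ↔ ¬V)) = ¬T = F
Thus S2 is false.

S3: Parsed as ((V ∨ L) ⊕ ¬U) → (P ⊕ (R → ¬U))

V ∨ L = T ∨ T = T
¬U = ¬T = F
(V ∨ L) ⊕ ¬U = T ⊕ F = T
¬U = ¬T = F
R → ¬U = F → F = T
P ⊕ (R → ¬U) = T ⊕ T = F
((V ∨ L) ⊕ ¬U) → (P ⊕ (R → ¬U)) = T → F = F
Thus S3 is false.

Count: 0.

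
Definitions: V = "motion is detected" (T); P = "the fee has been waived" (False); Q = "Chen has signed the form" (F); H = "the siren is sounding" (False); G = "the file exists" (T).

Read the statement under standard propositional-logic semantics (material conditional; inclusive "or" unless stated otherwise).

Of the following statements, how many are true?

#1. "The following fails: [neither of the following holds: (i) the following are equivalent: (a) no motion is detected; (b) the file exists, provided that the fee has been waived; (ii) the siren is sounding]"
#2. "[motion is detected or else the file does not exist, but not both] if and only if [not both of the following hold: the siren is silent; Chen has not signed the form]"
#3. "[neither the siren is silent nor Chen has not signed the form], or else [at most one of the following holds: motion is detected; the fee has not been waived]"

#1: This is ~((~V <-> (P -> G)) nor H).

~V = ~T = F
P -> G = F -> T = T
~V <-> (P -> G) = F <-> T = F
(~V <-> (P -> G)) nor H = F nor F = T
~((~V <-> (P -> G)) nor H) = ~T = F
Hence #1 is false.

#2: This is (V xor ~G) <-> (~H nand ~Q).

~G = ~T = F
V xor ~G = T xor F = T
~H = ~F = T
~Q = ~F = T
~H nand ~Q = T nand T = F
(V xor ~G) <-> (~H nand ~Q) = T <-> F = F
So #2 is false.

#3: Formalization: (~H nor ~Q) | (V nand ~P)

~H = ~F = T
~Q = ~F = T
~H nor ~Q = T nor T = F
~P = ~F = T
V nand ~P = T nand T = F
(~H nor ~Q) | (V nand ~P) = F | F = F
So #3 is false.

0 of the 3 statements are true (none).

0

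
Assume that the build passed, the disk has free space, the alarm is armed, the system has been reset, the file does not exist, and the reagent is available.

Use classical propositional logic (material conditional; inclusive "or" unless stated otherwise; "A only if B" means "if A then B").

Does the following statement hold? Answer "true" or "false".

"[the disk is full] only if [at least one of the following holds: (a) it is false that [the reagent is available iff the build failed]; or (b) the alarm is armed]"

Let V = "the disk is full" (F), D = "the reagent is available" (T), G = "the build passed" (T), N = "the alarm is armed" (T).
In symbols: V -> (~(D <-> ~G) | N)

~G = ~T = F
D <-> ~G = T <-> F = F
~(D <-> ~G) = ~F = T
~(D <-> ~G) | N = T | T = T
V -> (~(D <-> ~G) | N) = F -> T = T

True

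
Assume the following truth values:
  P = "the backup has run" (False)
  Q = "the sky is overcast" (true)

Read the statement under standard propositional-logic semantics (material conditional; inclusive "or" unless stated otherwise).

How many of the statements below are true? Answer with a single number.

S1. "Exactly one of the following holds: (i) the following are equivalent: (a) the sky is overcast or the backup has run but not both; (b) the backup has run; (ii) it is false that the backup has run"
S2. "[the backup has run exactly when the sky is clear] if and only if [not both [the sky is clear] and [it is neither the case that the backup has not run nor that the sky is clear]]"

2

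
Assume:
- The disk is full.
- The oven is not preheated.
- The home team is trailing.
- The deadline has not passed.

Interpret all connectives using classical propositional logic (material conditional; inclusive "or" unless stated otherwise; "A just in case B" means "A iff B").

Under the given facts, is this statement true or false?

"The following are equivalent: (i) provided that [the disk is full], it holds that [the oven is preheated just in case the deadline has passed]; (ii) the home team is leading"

Let G = "the disk is full" (T), K = "the oven is preheated" (F), V = "the deadline has passed" (F), R = "the home team is leading" (F).
Parsed as (G → (K ↔ V)) ↔ R

K ↔ V = F ↔ F = T
G → (K ↔ V) = T → T = T
(G → (K ↔ V)) ↔ R = T ↔ F = F

False.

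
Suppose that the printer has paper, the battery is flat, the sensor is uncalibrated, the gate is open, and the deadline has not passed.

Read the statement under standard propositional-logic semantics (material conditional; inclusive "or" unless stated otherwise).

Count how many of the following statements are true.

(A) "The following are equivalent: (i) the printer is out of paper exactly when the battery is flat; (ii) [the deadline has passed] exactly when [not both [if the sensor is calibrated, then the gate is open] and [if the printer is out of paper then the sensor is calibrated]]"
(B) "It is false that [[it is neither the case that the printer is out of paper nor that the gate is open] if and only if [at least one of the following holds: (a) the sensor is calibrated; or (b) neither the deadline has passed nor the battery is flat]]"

0

Let P = "the printer has paper" (True), Q = "the battery is charged" (False), U = "the deadline has passed" (False), R = "the sensor is calibrated" (False), S = "the gate is open" (True).

(A): Parsed as (not P iff not Q) iff (U iff ((R -> S) nand (not P -> R)))

not P = not True = False
not Q = not False = True
not P iff not Q = False iff True = False
R -> S = False -> True = True
not P = not True = False
not P -> R = False -> False = True
(R -> S) nand (not P -> R) = True nand True = False
U iff ((R -> S) nand (not P -> R)) = False iff False = True
(not P iff not Q) iff (U iff ((R -> S) nand (not P -> R))) = False iff True = False
Thus (A) is false.

(B): This is not ((not P nor S) iff (R or (U nor not Q))).

not P = not True = False
not P nor S = False nor True = False
not Q = not False = True
U nor not Q = False nor True = False
R or (U nor not Q) = False or False = False
(not P nor S) iff (R or (U nor not Q)) = False iff False = True
not ((not P nor S) iff (R or (U nor not Q))) = not True = False
Hence (B) is false.

True statements: 0 (none).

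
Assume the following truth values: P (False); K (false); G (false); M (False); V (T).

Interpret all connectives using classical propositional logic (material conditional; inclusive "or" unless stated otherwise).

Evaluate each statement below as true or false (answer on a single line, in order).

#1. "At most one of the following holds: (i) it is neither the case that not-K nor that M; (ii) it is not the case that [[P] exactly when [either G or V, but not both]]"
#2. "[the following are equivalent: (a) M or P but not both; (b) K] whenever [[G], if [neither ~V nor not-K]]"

#1 true, #2 true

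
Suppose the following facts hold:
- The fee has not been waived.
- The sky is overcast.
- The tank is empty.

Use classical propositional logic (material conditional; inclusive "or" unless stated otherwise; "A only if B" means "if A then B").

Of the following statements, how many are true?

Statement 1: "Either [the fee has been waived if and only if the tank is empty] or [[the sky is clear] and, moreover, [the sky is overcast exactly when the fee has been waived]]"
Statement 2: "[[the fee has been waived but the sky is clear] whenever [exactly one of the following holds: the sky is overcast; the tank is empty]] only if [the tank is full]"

Let Q = "the fee has been waived" (F), H = "the tank is full" (F), N = "the sky is overcast" (T).

Statement 1: Parsed as (Q <-> ~H) | (~N & (N <-> Q))

~H = ~F = T
Q <-> ~H = F <-> T = F
~N = ~T = F
N <-> Q = T <-> F = F
~N & (N <-> Q) = F & F = F
(Q <-> ~H) | (~N & (N <-> Q)) = F | F = F
Hence Statement 1 is false.

Statement 2: In symbols: ((N xor ~H) -> (Q & ~N)) -> H

~H = ~F = T
N xor ~H = T xor T = F
~N = ~T = F
Q & ~N = F & F = F
(N xor ~H) -> (Q & ~N) = F -> F = T
((N xor ~H) -> (Q & ~N)) -> H = T -> F = F
Thus Statement 2 is false.

0 of the 2 statements are true (none).

0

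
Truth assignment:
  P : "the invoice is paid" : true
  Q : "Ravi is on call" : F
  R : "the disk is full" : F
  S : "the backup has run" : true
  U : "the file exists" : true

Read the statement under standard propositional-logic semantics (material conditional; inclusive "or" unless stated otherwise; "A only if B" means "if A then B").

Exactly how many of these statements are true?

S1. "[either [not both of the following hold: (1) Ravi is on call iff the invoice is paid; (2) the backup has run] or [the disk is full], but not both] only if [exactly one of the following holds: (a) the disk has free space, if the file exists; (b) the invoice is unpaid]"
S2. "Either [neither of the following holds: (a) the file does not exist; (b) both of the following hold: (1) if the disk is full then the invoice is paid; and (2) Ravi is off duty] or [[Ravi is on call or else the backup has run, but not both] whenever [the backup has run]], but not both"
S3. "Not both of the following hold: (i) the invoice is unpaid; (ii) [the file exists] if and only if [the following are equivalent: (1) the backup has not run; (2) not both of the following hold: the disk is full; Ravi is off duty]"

S1: In symbols: (((Q ↔ P) ↑ S) ⊕ R) → ((U → ¬R) ⊕ ¬P)

Q ↔ P = F ↔ T = F
(Q ↔ P) ↑ S = F ↑ T = T
((Q ↔ P) ↑ S) ⊕ R = T ⊕ F = T
¬R = ¬F = T
U → ¬R = T → T = T
¬P = ¬T = F
(U → ¬R) ⊕ ¬P = T ⊕ F = T
(((Q ↔ P) ↑ S) ⊕ R) → ((U → ¬R) ⊕ ¬P) = T → T = T
So S1 is true.

S2: This is (¬U ↓ ((R → P) ∧ ¬Q)) ⊕ (S → (Q ⊕ S)).

¬U = ¬T = F
R → P = F → T = T
¬Q = ¬F = T
(R → P) ∧ ¬Q = T ∧ T = T
¬U ↓ ((R → P) ∧ ¬Q) = F ↓ T = F
Q ⊕ S = F ⊕ T = T
S → (Q ⊕ S) = T → T = T
(¬U ↓ ((R → P) ∧ ¬Q)) ⊕ (S → (Q ⊕ S)) = F ⊕ T = T
Thus S2 is true.

S3: Parsed as ¬P ↑ (U ↔ (¬S ↔ (R ↑ ¬Q)))

¬P = ¬T = F
¬S = ¬T = F
¬Q = ¬F = T
R ↑ ¬Q = F ↑ T = T
¬S ↔ (R ↑ ¬Q) = F ↔ T = F
U ↔ (¬S ↔ (R ↑ ¬Q)) = T ↔ F = F
¬P ↑ (U ↔ (¬S ↔ (R ↑ ¬Q))) = F ↑ F = T
So S3 is true.

3 of the 3 statements are true (S1, S2, S3).

3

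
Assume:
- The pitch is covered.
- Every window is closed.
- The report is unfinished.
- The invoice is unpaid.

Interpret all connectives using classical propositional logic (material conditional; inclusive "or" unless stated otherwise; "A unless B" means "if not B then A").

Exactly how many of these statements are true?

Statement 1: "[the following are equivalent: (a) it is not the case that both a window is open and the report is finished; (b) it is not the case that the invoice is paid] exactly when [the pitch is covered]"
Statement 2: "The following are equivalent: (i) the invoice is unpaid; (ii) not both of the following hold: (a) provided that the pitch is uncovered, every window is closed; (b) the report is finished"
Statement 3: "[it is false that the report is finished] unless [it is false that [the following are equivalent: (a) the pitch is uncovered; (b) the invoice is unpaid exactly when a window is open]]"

3

Let Q = "a window is open" (F), R = "the report is finished" (F), S = "the invoice is paid" (F), P = "the pitch is covered" (T).

Statement 1: Formalization: ((Q ↑ R) ↔ ¬S) ↔ P

Q ↑ R = F ↑ F = T
¬S = ¬F = T
(Q ↑ R) ↔ ¬S = T ↔ T = T
((Q ↑ R) ↔ ¬S) ↔ P = T ↔ T = T
Hence Statement 1 is true.

Statement 2: This is ¬S ↔ ((¬P → ¬Q) ↑ R).

¬S = ¬F = T
¬P = ¬T = F
¬Q = ¬F = T
¬P → ¬Q = F → T = T
(¬P → ¬Q) ↑ R = T ↑ F = T
¬S ↔ ((¬P → ¬Q) ↑ R) = T ↔ T = T
Hence Statement 2 is true.

Statement 3: This is ¬R ∨ ¬(¬P ↔ (¬S ↔ Q)).

¬R = ¬F = T
¬P = ¬T = F
¬S = ¬F = T
¬S ↔ Q = T ↔ F = F
¬P ↔ (¬S ↔ Q) = F ↔ F = T
¬(¬P ↔ (¬S ↔ Q)) = ¬T = F
¬R ∨ ¬(¬P ↔ (¬S ↔ Q)) = T ∨ F = T
Hence Statement 3 is true.

Count: 3.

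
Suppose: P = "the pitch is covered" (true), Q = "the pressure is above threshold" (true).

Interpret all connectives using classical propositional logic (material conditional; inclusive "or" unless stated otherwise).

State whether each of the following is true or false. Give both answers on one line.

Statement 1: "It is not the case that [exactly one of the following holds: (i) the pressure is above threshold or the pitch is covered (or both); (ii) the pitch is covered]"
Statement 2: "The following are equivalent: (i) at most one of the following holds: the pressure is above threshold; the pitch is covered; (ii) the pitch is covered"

Statement 1: Formalization: ~((Q | P) xor P)

Q | P = T | T = T
(Q | P) xor P = T xor T = F
~((Q | P) xor P) = ~F = T
Thus Statement 1 is true.

Statement 2: Parsed as (Q nand P) <-> P

Q nand P = T nand T = F
(Q nand P) <-> P = F <-> T = F
Thus Statement 2 is false.

Statement 1 T / Statement 2 F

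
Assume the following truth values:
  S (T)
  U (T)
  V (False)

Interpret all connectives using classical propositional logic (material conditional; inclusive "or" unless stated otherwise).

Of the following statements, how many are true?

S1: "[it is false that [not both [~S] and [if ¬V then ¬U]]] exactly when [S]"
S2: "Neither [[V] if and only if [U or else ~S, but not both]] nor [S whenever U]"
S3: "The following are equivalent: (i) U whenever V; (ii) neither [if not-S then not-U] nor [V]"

S1: In symbols: ¬(¬S ↑ (¬V → ¬U)) ↔ S

¬S = ¬T = F
¬V = ¬F = T
¬U = ¬T = F
¬V → ¬U = T → F = F
¬S ↑ (¬V → ¬U) = F ↑ F = T
¬(¬S ↑ (¬V → ¬U)) = ¬T = F
¬(¬S ↑ (¬V → ¬U)) ↔ S = F ↔ T = F
So S1 is false.

S2: Formalization: (V ↔ (U ⊕ ¬S)) ↓ (U → S)

¬S = ¬T = F
U ⊕ ¬S = T ⊕ F = T
V ↔ (U ⊕ ¬S) = F ↔ T = F
U → S = T → T = T
(V ↔ (U ⊕ ¬S)) ↓ (U → S) = F ↓ T = F
Thus S2 is false.

S3: Parsed as (V → U) ↔ ((¬S → ¬U) ↓ V)

V → U = F → T = T
¬S = ¬T = F
¬U = ¬T = F
¬S → ¬U = F → F = T
(¬S → ¬U) ↓ V = T ↓ F = F
(V → U) ↔ ((¬S → ¬U) ↓ V) = T ↔ F = F
So S3 is false.

Count: 0.

0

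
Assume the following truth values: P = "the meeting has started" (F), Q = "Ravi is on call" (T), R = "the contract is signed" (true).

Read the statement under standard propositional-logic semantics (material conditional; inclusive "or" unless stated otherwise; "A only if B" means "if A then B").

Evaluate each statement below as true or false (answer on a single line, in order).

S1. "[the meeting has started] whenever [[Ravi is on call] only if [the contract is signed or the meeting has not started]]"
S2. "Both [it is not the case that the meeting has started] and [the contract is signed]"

S1 false / S2 true

S1: Parsed as (Q -> (R | ~P)) -> P

~P = ~F = T
R | ~P = T | T = T
Q -> (R | ~P) = T -> T = T
(Q -> (R | ~P)) -> P = T -> F = F
So S1 is false.

S2: In symbols: ~P & R

~P = ~F = T
~P & R = T & T = T
So S2 is true.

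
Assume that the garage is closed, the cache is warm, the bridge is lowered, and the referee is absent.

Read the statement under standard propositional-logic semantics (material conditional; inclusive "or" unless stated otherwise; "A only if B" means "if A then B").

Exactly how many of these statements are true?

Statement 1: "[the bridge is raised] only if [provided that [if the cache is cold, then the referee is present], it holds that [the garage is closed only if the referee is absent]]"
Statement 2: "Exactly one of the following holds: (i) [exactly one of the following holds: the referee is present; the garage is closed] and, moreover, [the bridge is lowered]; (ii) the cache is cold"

Let R = "the bridge is raised" (F), Q = "the cache is warm" (T), S = "the referee is present" (F), P = "the garage is closed" (T).

Statement 1: This is R -> ((~Q -> S) -> (P -> ~S)).

~Q = ~T = F
~Q -> S = F -> F = T
~S = ~F = T
P -> ~S = T -> T = T
(~Q -> S) -> (P -> ~S) = T -> T = T
R -> ((~Q -> S) -> (P -> ~S)) = F -> T = T
Thus Statement 1 is true.

Statement 2: Formalization: ((S xor P) & ~R) xor ~Q

S xor P = F xor T = T
~R = ~F = T
(S xor P) & ~R = T & T = T
~Q = ~T = F
((S xor P) & ~R) xor ~Q = T xor F = T
Thus Statement 2 is true.

Count: 2.

2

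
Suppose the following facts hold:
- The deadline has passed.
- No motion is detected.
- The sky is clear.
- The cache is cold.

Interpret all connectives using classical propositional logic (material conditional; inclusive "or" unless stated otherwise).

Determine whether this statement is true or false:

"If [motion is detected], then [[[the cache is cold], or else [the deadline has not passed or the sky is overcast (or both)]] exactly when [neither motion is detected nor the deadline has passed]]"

true

Let K = "motion is detected" (F), L = "the cache is warm" (F), V = "the deadline has passed" (T), H = "the sky is overcast" (F).
Parsed as K → ((¬L ∨ (¬V ∨ H)) ↔ (K ↓ V))

¬L = ¬F = T
¬V = ¬T = F
¬V ∨ H = F ∨ F = F
¬L ∨ (¬V ∨ H) = T ∨ F = T
K ↓ V = F ↓ T = F
(¬L ∨ (¬V ∨ H)) ↔ (K ↓ V) = T ↔ F = F
K → ((¬L ∨ (¬V ∨ H)) ↔ (K ↓ V)) = F → F = T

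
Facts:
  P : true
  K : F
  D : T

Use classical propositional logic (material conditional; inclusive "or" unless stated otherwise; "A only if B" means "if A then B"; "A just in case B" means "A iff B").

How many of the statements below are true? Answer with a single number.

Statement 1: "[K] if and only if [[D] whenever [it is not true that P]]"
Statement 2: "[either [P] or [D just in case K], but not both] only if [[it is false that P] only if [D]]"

1

Statement 1: This is K iff (not P -> D).

not P = not True = False
not P -> D = False -> True = True
K iff (not P -> D) = False iff True = False
Hence Statement 1 is false.

Statement 2: Formalization: (P xor (D iff K)) -> (not P -> D)

D iff K = True iff False = False
P xor (D iff K) = True xor False = True
not P = not True = False
not P -> D = False -> True = True
(P xor (D iff K)) -> (not P -> D) = True -> True = True
So Statement 2 is true.

True statements: 1 (Statement 2).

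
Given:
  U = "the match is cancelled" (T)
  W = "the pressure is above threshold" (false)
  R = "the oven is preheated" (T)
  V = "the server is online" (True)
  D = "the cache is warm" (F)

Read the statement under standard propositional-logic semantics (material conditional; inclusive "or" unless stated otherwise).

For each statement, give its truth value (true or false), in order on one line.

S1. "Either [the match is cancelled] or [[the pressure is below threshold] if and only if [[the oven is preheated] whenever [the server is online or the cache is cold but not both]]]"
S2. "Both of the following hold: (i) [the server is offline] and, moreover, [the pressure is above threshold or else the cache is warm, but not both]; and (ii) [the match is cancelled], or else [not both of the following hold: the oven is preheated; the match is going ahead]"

S1: Parsed as U ∨ (¬W ↔ ((V ⊕ ¬D) → R))

¬W = ¬F = T
¬D = ¬F = T
V ⊕ ¬D = T ⊕ T = F
(V ⊕ ¬D) → R = F → T = T
¬W ↔ ((V ⊕ ¬D) → R) = T ↔ T = T
U ∨ (¬W ↔ ((V ⊕ ¬D) → R)) = T ∨ T = T
Hence S1 is true.

S2: Formalization: (¬V ∧ (W ⊕ D)) ∧ (U ∨ (R ↑ ¬U))

¬V = ¬T = F
W ⊕ D = F ⊕ F = F
¬V ∧ (W ⊕ D) = F ∧ F = F
¬U = ¬T = F
R ↑ ¬U = T ↑ F = T
U ∨ (R ↑ ¬U) = T ∨ T = T
(¬V ∧ (W ⊕ D)) ∧ (U ∨ (R ↑ ¬U)) = F ∧ T = F
Hence S2 is false.

S1 true / S2 false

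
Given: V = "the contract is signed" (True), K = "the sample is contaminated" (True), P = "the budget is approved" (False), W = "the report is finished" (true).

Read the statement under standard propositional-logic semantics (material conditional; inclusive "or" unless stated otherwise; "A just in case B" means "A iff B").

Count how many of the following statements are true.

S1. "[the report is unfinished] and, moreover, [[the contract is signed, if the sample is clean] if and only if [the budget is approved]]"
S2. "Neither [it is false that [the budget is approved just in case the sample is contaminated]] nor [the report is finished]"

0

S1: This is not W and ((not K -> V) iff P).

not W = not True = False
not K = not True = False
not K -> V = False -> True = True
(not K -> V) iff P = True iff False = False
not W and ((not K -> V) iff P) = False and False = False
Hence S1 is false.

S2: Parsed as not (P iff K) nor W

P iff K = False iff True = False
not (P iff K) = not False = True
not (P iff K) nor W = True nor True = False
Thus S2 is false.

True statements: 0 (none).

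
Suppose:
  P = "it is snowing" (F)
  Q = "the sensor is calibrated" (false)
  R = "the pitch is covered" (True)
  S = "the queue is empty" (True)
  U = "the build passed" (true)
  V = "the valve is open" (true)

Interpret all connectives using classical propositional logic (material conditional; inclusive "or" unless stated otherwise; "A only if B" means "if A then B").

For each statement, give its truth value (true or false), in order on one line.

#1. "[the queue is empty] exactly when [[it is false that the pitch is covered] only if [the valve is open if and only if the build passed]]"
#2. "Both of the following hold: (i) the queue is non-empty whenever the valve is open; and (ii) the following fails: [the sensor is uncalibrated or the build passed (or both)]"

#1: In symbols: S <-> (~R -> (V <-> U))

~R = ~T = F
V <-> U = T <-> T = T
~R -> (V <-> U) = F -> T = T
S <-> (~R -> (V <-> U)) = T <-> T = T
Hence #1 is true.

#2: Parsed as (V -> ~S) & ~(~Q | U)

~S = ~T = F
V -> ~S = T -> F = F
~Q = ~F = T
~Q | U = T | T = T
~(~Q | U) = ~T = F
(V -> ~S) & ~(~Q | U) = F & F = F
So #2 is false.

#1 true / #2 false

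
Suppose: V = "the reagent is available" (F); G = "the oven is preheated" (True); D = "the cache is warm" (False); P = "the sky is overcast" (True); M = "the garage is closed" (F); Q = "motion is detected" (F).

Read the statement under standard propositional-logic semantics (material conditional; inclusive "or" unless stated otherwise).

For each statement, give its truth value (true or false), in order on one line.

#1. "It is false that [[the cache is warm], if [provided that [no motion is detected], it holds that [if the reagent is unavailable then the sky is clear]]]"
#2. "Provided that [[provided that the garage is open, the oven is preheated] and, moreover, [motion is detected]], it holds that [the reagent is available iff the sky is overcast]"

#1 false, #2 true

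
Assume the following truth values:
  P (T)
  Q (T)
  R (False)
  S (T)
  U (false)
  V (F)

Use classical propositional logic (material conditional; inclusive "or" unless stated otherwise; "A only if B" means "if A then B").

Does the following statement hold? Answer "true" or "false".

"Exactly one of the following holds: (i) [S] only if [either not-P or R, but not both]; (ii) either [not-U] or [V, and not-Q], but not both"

This is (S → (¬P ⊕ R)) ⊕ (¬U ⊕ (V ∧ ¬Q)).

¬P = ¬T = F
¬P ⊕ R = F ⊕ F = F
S → (¬P ⊕ R) = T → F = F
¬U = ¬F = T
¬Q = ¬T = F
V ∧ ¬Q = F ∧ F = F
¬U ⊕ (V ∧ ¬Q) = T ⊕ F = T
(S → (¬P ⊕ R)) ⊕ (¬U ⊕ (V ∧ ¬Q)) = F ⊕ T = T

true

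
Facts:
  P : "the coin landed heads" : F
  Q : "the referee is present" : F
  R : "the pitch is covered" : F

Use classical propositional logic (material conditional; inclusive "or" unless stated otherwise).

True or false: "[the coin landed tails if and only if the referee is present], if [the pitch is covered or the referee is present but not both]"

The statement is true.

Parsed as (R xor Q) -> (not P iff Q)

R xor Q = False xor False = False
not P = not False = True
not P iff Q = True iff False = False
(R xor Q) -> (not P iff Q) = False -> False = True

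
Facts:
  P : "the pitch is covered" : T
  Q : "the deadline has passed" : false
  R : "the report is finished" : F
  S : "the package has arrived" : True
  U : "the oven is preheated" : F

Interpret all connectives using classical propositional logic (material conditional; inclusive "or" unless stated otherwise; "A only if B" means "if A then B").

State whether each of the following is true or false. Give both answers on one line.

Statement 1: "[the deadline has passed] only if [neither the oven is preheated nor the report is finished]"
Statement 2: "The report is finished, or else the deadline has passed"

Statement 1: This is Q -> (U nor R).

U nor R = F nor F = T
Q -> (U nor R) = F -> T = T
Thus Statement 1 is true.

Statement 2: This is R | Q.

R | Q = F | F = F
So Statement 2 is false.

Statement 1 True, Statement 2 False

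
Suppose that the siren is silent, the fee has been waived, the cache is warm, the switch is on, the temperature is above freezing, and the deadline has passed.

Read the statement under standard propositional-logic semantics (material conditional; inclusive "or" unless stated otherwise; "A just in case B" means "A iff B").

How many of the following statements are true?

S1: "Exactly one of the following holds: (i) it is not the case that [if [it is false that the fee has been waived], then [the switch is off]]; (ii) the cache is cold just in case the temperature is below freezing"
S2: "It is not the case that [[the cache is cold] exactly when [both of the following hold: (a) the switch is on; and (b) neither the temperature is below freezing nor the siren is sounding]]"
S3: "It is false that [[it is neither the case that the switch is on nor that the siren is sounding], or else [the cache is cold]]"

3

Let Q = "the fee has been waived" (T), S = "the switch is on" (T), R = "the cache is warm" (T), U = "the temperature is below freezing" (F), P = "the siren is sounding" (F).

S1: This is ~(~Q -> ~S) xor (~R <-> U).

~Q = ~T = F
~S = ~T = F
~Q -> ~S = F -> F = T
~(~Q -> ~S) = ~T = F
~R = ~T = F
~R <-> U = F <-> F = T
~(~Q -> ~S) xor (~R <-> U) = F xor T = T
Hence S1 is true.

S2: Parsed as ~(~R <-> (S & (U nor P)))

~R = ~T = F
U nor P = F nor F = T
S & (U nor P) = T & T = T
~R <-> (S & (U nor P)) = F <-> T = F
~(~R <-> (S & (U nor P))) = ~F = T
Thus S2 is true.

S3: Formalization: ~((S nor P) | ~R)

S nor P = T nor F = F
~R = ~T = F
(S nor P) | ~R = F | F = F
~((S nor P) | ~R) = ~F = T
Thus S3 is true.

3 of the 3 statements are true (S1, S2, S3).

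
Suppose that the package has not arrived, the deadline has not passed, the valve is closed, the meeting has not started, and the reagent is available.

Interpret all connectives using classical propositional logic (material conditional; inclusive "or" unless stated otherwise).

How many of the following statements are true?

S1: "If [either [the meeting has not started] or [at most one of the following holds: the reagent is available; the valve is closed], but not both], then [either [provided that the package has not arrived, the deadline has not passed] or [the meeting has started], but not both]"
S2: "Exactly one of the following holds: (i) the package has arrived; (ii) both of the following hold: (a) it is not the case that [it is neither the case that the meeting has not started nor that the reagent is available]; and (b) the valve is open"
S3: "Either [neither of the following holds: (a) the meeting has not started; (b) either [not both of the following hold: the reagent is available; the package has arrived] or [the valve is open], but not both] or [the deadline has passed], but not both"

1

Let S = "the meeting has started" (False), U = "the reagent is available" (True), R = "the valve is open" (False), P = "the package has arrived" (False), Q = "the deadline has passed" (False).

S1: This is (not S xor (U nand not R)) -> ((not P -> not Q) xor S).

not S = not False = True
not R = not False = True
U nand not R = True nand True = False
not S xor (U nand not R) = True xor False = True
not P = not False = True
not Q = not False = True
not P -> not Q = True -> True = True
(not P -> not Q) xor S = True xor False = True
(not S xor (U nand not R)) -> ((not P -> not Q) xor S) = True -> True = True
Hence S1 is true.

S2: Parsed as P xor (not (not S nor U) and R)

not S = not False = True
not S nor U = True nor True = False
not (not S nor U) = not False = True
not (not S nor U) and R = True and False = False
P xor (not (not S nor U) and R) = False xor False = False
So S2 is false.

S3: Parsed as (not S nor ((U nand P) xor R)) xor Q

not S = not False = True
U nand P = True nand False = True
(U nand P) xor R = True xor False = True
not S nor ((U nand P) xor R) = True nor True = False
(not S nor ((U nand P) xor R)) xor Q = False xor False = False
So S3 is false.

Count: 1.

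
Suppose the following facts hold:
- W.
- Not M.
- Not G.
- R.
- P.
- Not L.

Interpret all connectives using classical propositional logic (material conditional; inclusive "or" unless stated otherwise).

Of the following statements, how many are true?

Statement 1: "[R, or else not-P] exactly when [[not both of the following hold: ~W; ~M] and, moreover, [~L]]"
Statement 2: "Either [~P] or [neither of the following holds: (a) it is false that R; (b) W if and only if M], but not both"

Statement 1: In symbols: (R | ~P) <-> ((~W nand ~M) & ~L)

~P = ~T = F
R | ~P = T | F = T
~W = ~T = F
~M = ~F = T
~W nand ~M = F nand T = T
~L = ~F = T
(~W nand ~M) & ~L = T & T = T
(R | ~P) <-> ((~W nand ~M) & ~L) = T <-> T = T
So Statement 1 is true.

Statement 2: This is ~P xor (~R nor (W <-> M)).

~P = ~T = F
~R = ~T = F
W <-> M = T <-> F = F
~R nor (W <-> M) = F nor F = T
~P xor (~R nor (W <-> M)) = F xor T = T
Hence Statement 2 is true.

2 of the 2 statements are true.

2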